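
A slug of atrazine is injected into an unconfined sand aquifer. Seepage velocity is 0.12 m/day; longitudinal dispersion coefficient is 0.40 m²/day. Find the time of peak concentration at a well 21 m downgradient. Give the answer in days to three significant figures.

For the 1D instantaneous-source solution, setting ∂C/∂t = 0 at fixed x gives v²t² + 2Dt − x² = 0, so t = (√(D² + v²x²) − D)/v².
√(D² + v²x²) = √(0.40² + 0.12² × 21²) = 2.552; v² = 0.0144.
t = (2.552 − 0.40)/0.0144 = 149 days (vs. the pure-advection estimate x/v = 175 d).

149 days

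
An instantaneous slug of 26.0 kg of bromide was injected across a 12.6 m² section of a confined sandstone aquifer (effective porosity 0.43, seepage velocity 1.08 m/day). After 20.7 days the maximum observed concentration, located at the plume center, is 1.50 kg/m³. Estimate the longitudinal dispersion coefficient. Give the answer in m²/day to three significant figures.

At the plume center C_max = M/(n_e·A·√(4πDt)), so D = M²/(4πt·(n_e·A·C_max)²).
n_e·A·C_max = 0.43 × 12.6 × 1.50 = 8.127 kg/m.
D = 26.0²/(4π × 20.7 × 8.127²) = 0.0393 m²/day.

0.0393 m²/day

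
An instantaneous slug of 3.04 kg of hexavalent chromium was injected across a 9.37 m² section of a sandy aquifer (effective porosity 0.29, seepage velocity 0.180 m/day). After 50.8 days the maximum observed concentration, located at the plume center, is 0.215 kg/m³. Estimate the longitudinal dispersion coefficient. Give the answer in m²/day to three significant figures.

0.0424 m²/day

At the plume center C_max = M/(n_e·A·√(4πDt)), so D = M²/(4πt·(n_e·A·C_max)²).
n_e·A·C_max = 0.29 × 9.37 × 0.215 = 0.5842 kg/m.
D = 3.04²/(4π × 50.8 × 0.5842²) = 0.0424 m²/day.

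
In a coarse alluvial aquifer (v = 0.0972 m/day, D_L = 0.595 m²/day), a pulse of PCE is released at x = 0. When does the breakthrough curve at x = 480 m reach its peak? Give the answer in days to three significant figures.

For the 1D instantaneous-source solution, setting ∂C/∂t = 0 at fixed x gives v²t² + 2Dt − x² = 0, so t = (√(D² + v²x²) − D)/v².
√(D² + v²x²) = √(0.595² + 0.0972² × 480²) = 46.66; v² = 0.00944784.
t = (46.66 − 0.595)/0.00944784 = 4880 days (vs. the pure-advection estimate x/v = 4940 d).

4880 days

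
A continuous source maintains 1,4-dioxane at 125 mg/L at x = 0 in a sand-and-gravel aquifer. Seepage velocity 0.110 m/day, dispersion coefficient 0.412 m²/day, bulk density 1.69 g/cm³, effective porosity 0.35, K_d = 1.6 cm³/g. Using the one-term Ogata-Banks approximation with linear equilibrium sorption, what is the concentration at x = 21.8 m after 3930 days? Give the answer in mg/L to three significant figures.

116 mg/L

Retardation factor R = 1 + ρ_b·K_d/n = 1 + 1.69 × 1.6/0.35 = 8.726.
Sorption retards both mechanisms: v_R = v/R = 0.01261 m/day, D_R = D/R = 0.04722 m²/day.
v_R·t = 0.01261 × 3930 = 49.5573 m; 2√(D_R t) = 27.25 m; argument = (21.8 − 49.5573)/27.25 = -1.019.
C = C₀ × ½·erfc(-1.019) = 125 × 0.9252 = 116 mg/L.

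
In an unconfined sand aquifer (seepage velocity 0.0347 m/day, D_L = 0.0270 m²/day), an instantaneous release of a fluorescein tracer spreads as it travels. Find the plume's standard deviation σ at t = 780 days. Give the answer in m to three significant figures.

6.49 m

Dispersive spreading gives a Gaussian with σ² = 2Dt; advection only shifts the center.
σ = √(2 × 0.0270 × 780) = 6.49 m.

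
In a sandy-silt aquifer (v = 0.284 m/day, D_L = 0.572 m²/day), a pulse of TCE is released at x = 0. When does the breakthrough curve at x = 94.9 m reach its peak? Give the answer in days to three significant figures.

For the 1D instantaneous-source solution, setting ∂C/∂t = 0 at fixed x gives v²t² + 2Dt − x² = 0, so t = (√(D² + v²x²) − D)/v².
√(D² + v²x²) = √(0.572² + 0.284² × 94.9²) = 26.96; v² = 0.080656.
t = (26.96 − 0.572)/0.080656 = 327 days (vs. the pure-advection estimate x/v = 334 d).

327 days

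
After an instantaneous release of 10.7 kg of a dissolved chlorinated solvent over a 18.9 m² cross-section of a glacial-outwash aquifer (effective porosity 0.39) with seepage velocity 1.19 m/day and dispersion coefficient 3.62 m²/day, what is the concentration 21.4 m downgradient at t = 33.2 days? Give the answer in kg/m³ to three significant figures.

For an instantaneous plane source, C(x,t) = M/(n_e·A·√(4πDt)) · exp(−(x−vt)²/(4Dt)), with n_e·A the pore (flow) area.
Plume center vt = 1.19 × 33.2 = 39.508 m, so the well at 21.4 m is 18.108 m upgradient of the peak.
√(4πDt) = 38.86 m, giving peak height M/(n_e·A·√(4πDt)) = 10.7/(0.39 × 18.9 × 38.86) = 0.03736 kg/m³.
(x−vt)²/(4Dt) = (-18.108)²/(4 × 3.62 × 33.2) = 0.6821; exp(−0.6821) = 0.5056.
C = 0.03736 × 0.5056 = 0.0189 kg/m³.

0.0189 kg/m³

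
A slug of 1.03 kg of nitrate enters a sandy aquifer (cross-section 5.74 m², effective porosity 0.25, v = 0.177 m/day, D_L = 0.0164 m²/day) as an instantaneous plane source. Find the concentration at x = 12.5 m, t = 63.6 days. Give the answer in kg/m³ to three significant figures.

For an instantaneous plane source, C(x,t) = M/(n_e·A·√(4πDt)) · exp(−(x−vt)²/(4Dt)), with n_e·A the pore (flow) area.
Plume center vt = 0.177 × 63.6 = 11.2572 m, so the well at 12.5 m is 1.2428 m downgradient of the peak.
√(4πDt) = 3.620 m, giving peak height M/(n_e·A·√(4πDt)) = 1.03/(0.25 × 5.74 × 3.620) = 0.1983 kg/m³.
(x−vt)²/(4Dt) = (1.2428)²/(4 × 0.0164 × 63.6) = 0.3702; exp(−0.3702) = 0.6906.
C = 0.1983 × 0.6906 = 0.137 kg/m³.

0.137 kg/m³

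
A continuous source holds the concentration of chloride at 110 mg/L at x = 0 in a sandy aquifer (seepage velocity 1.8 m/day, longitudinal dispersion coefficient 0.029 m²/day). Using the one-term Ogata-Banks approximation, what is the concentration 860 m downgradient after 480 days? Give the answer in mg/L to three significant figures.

85.3 mg/L

For a continuous step input, C/C₀ ≈ ½·erfc((x−vt)/(2√(Dt))).
vt = 1.8 × 480 = 864 m and 2√(Dt) = 2√(0.029 × 480) = 7.462 m.
Argument (x−vt)/(2√(Dt)) = (860 − 864)/7.462 = -0.5360; ½·erfc(-0.5360) = 0.7758.
C = 110 × 0.7758 = 85.3 mg/L.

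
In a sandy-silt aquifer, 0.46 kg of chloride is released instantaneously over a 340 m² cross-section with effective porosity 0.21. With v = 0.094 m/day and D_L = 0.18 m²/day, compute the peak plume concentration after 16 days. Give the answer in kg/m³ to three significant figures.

The peak of an instantaneous 1D plume sits at x = vt; there the Gaussian factor is 1 and C_max = M/(n_e·A·√(4πDt)), where n_e·A is the pore area the mass is dissolved in.
√(4πDt) = √(4π × 0.18 × 16) = 6.016 m, so C_max = 0.46/(0.21 × 340 × 6.016) = 0.00107 kg/m³.

0.00107 kg/m³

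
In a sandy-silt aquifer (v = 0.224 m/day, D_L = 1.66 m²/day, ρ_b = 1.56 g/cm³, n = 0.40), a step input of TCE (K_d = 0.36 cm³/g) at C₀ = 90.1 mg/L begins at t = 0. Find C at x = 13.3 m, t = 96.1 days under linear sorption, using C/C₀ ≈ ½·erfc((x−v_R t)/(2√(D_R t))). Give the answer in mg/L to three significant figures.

Retardation factor R = 1 + ρ_b·K_d/n = 1 + 1.56 × 0.36/0.40 = 2.404.
Sorption retards both mechanisms: v_R = v/R = 0.09318 m/day, D_R = D/R = 0.6905 m²/day.
v_R·t = 0.09318 × 96.1 = 8.954598 m; 2√(D_R t) = 16.29 m; argument = (13.3 − 8.954598)/16.29 = 0.2668.
C = C₀ × ½·erfc(0.2668) = 90.1 × 0.3530 = 31.8 mg/L.

31.8 mg/L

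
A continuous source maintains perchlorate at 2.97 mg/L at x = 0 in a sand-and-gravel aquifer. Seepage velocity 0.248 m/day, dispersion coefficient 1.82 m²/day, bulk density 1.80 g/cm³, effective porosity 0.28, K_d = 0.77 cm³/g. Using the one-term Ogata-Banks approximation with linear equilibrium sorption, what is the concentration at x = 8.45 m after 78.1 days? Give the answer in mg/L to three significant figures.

0.672 mg/L

Retardation factor R = 1 + ρ_b·K_d/n = 1 + 1.80 × 0.77/0.28 = 5.950.
Sorption retards both mechanisms: v_R = v/R = 0.04168 m/day, D_R = D/R = 0.3059 m²/day.
v_R·t = 0.04168 × 78.1 = 3.255208 m; 2√(D_R t) = 9.776 m; argument = (8.45 − 3.255208)/9.776 = 0.5314.
C = C₀ × ½·erfc(0.5314) = 2.97 × 0.2262 = 0.672 mg/L.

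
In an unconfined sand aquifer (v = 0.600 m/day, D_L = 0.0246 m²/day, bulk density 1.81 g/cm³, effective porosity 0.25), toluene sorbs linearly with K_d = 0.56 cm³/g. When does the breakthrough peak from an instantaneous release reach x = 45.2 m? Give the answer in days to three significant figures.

Retardation factor R = 1 + ρ_b·K_d/n = 1 + 1.81 × 0.56/0.25 = 5.054.
Sorption retards both mechanisms: v_R = v/R = 0.1187 m/day, D_R = D/R = 0.004867 m²/day.
Peak time from v_R²t² + 2D_R t − x² = 0: t = (√(D_R² + v_R²x²) − D_R)/v_R².
√(D_R² + v_R²x²) = √(0.004867² + 0.1187² × 45.2²) = 5.365; v_R² = 0.01409.
t = (5.365 − 0.004867)/0.01409 = 380 days.

380 days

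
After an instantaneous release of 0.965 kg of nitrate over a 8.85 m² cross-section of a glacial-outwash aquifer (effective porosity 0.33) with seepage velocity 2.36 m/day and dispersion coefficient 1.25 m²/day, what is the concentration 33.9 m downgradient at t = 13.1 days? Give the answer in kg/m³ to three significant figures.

0.0201 kg/m³

For an instantaneous plane source, C(x,t) = M/(n_e·A·√(4πDt)) · exp(−(x−vt)²/(4Dt)), with n_e·A the pore (flow) area.
Plume center vt = 2.36 × 13.1 = 30.916 m, so the well at 33.9 m is 2.984 m downgradient of the peak.
√(4πDt) = 14.34 m, giving peak height M/(n_e·A·√(4πDt)) = 0.965/(0.33 × 8.85 × 14.34) = 0.02304 kg/m³.
(x−vt)²/(4Dt) = (2.984)²/(4 × 1.25 × 13.1) = 0.1359; exp(−0.1359) = 0.8729.
C = 0.02304 × 0.8729 = 0.0201 kg/m³.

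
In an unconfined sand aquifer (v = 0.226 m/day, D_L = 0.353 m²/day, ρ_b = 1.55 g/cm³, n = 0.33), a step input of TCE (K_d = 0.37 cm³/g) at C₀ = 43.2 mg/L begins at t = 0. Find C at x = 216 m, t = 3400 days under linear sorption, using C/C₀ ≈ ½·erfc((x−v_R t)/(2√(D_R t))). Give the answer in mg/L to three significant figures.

Retardation factor R = 1 + ρ_b·K_d/n = 1 + 1.55 × 0.37/0.33 = 2.738.
Sorption retards both mechanisms: v_R = v/R = 0.08254 m/day, D_R = D/R = 0.1289 m²/day.
v_R·t = 0.08254 × 3400 = 280.636 m; 2√(D_R t) = 41.87 m; argument = (216 − 280.636)/41.87 = -1.544.
C = C₀ × ½·erfc(-1.544) = 43.2 × 0.9855 = 42.6 mg/L.

42.6 mg/L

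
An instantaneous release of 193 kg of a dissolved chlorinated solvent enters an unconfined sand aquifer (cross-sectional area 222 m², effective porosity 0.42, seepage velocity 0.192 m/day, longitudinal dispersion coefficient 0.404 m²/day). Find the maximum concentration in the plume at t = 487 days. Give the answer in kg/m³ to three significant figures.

0.0416 kg/m³

The peak of an instantaneous 1D plume sits at x = vt; there the Gaussian factor is 1 and C_max = M/(n_e·A·√(4πDt)), where n_e·A is the pore area the mass is dissolved in.
√(4πDt) = √(4π × 0.404 × 487) = 49.72 m, so C_max = 193/(0.42 × 222 × 49.72) = 0.0416 kg/m³.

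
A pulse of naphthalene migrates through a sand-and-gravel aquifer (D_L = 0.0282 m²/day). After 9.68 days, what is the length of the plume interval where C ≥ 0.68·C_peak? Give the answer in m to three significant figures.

The plume is Gaussian with σ = √(2Dt) = √(2 × 0.0282 × 9.68) = 0.7389 m.
C/C_peak = exp(−Δx²/(2σ²)) = 0.68 ⇒ Δx = σ·√(−2 ln 0.68) = 0.7389 × 0.8783 = 0.6490 m.
Width = 2Δx = 1.30 m.

1.30 m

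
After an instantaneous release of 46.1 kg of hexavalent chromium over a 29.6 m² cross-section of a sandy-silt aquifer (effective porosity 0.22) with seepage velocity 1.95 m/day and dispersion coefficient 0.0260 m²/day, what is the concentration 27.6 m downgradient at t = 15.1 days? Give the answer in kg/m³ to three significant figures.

For an instantaneous plane source, C(x,t) = M/(n_e·A·√(4πDt)) · exp(−(x−vt)²/(4Dt)), with n_e·A the pore (flow) area.
Plume center vt = 1.95 × 15.1 = 29.445 m, so the well at 27.6 m is 1.845 m upgradient of the peak.
√(4πDt) = 2.221 m, giving peak height M/(n_e·A·√(4πDt)) = 46.1/(0.22 × 29.6 × 2.221) = 3.187 kg/m³.
(x−vt)²/(4Dt) = (-1.845)²/(4 × 0.0260 × 15.1) = 2.168; exp(−2.168) = 0.1144.
C = 3.187 × 0.1144 = 0.365 kg/m³.

0.365 kg/m³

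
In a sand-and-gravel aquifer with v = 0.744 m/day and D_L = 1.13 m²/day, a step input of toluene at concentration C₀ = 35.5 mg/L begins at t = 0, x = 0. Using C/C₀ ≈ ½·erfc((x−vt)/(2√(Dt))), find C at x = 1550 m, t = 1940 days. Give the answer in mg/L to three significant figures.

1.90 mg/L

For a continuous step input, C/C₀ ≈ ½·erfc((x−vt)/(2√(Dt))).
vt = 0.744 × 1940 = 1443.36 m and 2√(Dt) = 2√(1.13 × 1940) = 93.64 m.
Argument (x−vt)/(2√(Dt)) = (1550 − 1443.36)/93.64 = 1.139; ½·erfc(1.139) = 0.05361.
C = 35.5 × 0.05361 = 1.90 mg/L.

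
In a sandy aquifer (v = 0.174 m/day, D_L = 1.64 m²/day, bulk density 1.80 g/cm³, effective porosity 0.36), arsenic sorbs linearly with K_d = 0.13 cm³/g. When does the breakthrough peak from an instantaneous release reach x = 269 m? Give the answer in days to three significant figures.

Retardation factor R = 1 + ρ_b·K_d/n = 1 + 1.80 × 0.13/0.36 = 1.650.
Sorption retards both mechanisms: v_R = v/R = 0.1055 m/day, D_R = D/R = 0.9939 m²/day.
Peak time from v_R²t² + 2D_R t − x² = 0: t = (√(D_R² + v_R²x²) − D_R)/v_R².
√(D_R² + v_R²x²) = √(0.9939² + 0.1055² × 269²) = 28.40; v_R² = 0.01113.
t = (28.40 − 0.9939)/0.01113 = 2460 days.

2460 days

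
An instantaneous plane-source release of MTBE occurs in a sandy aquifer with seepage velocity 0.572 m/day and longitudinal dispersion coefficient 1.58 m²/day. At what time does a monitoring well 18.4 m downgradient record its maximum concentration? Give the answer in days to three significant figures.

For the 1D instantaneous-source solution, setting ∂C/∂t = 0 at fixed x gives v²t² + 2Dt − x² = 0, so t = (√(D² + v²x²) − D)/v².
√(D² + v²x²) = √(1.58² + 0.572² × 18.4²) = 10.64; v² = 0.327184.
t = (10.64 − 1.58)/0.327184 = 27.7 days (vs. the pure-advection estimate x/v = 32.2 d).

27.7 days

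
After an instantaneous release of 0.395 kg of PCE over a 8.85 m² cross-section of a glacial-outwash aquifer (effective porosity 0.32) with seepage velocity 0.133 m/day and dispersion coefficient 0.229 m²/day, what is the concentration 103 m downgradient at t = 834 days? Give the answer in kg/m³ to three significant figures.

0.00262 kg/m³

For an instantaneous plane source, C(x,t) = M/(n_e·A·√(4πDt)) · exp(−(x−vt)²/(4Dt)), with n_e·A the pore (flow) area.
Plume center vt = 0.133 × 834 = 110.922 m, so the well at 103 m is 7.922 m upgradient of the peak.
√(4πDt) = 48.99 m, giving peak height M/(n_e·A·√(4πDt)) = 0.395/(0.32 × 8.85 × 48.99) = 0.002847 kg/m³.
(x−vt)²/(4Dt) = (-7.922)²/(4 × 0.229 × 834) = 0.08215; exp(−0.08215) = 0.9211.
C = 0.002847 × 0.9211 = 0.00262 kg/m³.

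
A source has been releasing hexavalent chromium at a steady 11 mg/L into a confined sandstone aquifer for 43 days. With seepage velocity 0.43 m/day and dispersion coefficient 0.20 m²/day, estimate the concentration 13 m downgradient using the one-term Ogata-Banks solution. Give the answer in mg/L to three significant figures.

9.98 mg/L

For a continuous step input, C/C₀ ≈ ½·erfc((x−vt)/(2√(Dt))).
vt = 0.43 × 43 = 18.49 m and 2√(Dt) = 2√(0.20 × 43) = 5.865 m.
Argument (x−vt)/(2√(Dt)) = (13 − 18.49)/5.865 = -0.9361; ½·erfc(-0.9361) = 0.9072.
C = 11 × 0.9072 = 9.98 mg/L.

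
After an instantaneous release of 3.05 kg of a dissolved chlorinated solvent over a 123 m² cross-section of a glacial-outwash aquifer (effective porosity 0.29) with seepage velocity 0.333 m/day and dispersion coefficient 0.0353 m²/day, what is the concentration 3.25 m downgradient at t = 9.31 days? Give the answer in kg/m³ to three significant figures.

For an instantaneous plane source, C(x,t) = M/(n_e·A·√(4πDt)) · exp(−(x−vt)²/(4Dt)), with n_e·A the pore (flow) area.
Plume center vt = 0.333 × 9.31 = 3.10023 m, so the well at 3.25 m is 0.14977 m downgradient of the peak.
√(4πDt) = 2.032 m, giving peak height M/(n_e·A·√(4πDt)) = 3.05/(0.29 × 123 × 2.032) = 0.04208 kg/m³.
(x−vt)²/(4Dt) = (0.14977)²/(4 × 0.0353 × 9.31) = 0.01706; exp(−0.01706) = 0.9831.
C = 0.04208 × 0.9831 = 0.0414 kg/m³.

0.0414 kg/m³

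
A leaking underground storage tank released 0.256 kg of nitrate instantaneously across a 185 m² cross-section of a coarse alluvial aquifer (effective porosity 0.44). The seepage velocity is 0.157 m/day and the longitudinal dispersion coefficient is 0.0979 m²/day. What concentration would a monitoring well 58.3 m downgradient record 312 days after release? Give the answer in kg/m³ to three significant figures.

For an instantaneous plane source, C(x,t) = M/(n_e·A·√(4πDt)) · exp(−(x−vt)²/(4Dt)), with n_e·A the pore (flow) area.
Plume center vt = 0.157 × 312 = 48.984 m, so the well at 58.3 m is 9.316 m downgradient of the peak.
√(4πDt) = 19.59 m, giving peak height M/(n_e·A·√(4πDt)) = 0.256/(0.44 × 185 × 19.59) = 0.0001605 kg/m³.
(x−vt)²/(4Dt) = (9.316)²/(4 × 0.0979 × 312) = 0.7103; exp(−0.7103) = 0.4915.
C = 0.0001605 × 0.4915 = 7.89e-05 kg/m³.

7.89e-05 kg/m³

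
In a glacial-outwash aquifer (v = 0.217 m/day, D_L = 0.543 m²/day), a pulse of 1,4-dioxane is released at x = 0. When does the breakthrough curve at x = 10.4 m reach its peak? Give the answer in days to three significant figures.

For the 1D instantaneous-source solution, setting ∂C/∂t = 0 at fixed x gives v²t² + 2Dt − x² = 0, so t = (√(D² + v²x²) − D)/v².
√(D² + v²x²) = √(0.543² + 0.217² × 10.4²) = 2.321; v² = 0.047089.
t = (2.321 − 0.543)/0.047089 = 37.8 days (vs. the pure-advection estimate x/v = 47.9 d).

37.8 days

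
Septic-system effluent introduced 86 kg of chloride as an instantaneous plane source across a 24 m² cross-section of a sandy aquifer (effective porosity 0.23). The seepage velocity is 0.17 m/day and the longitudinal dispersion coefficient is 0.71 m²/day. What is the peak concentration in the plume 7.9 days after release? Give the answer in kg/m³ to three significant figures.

The peak of an instantaneous 1D plume sits at x = vt; there the Gaussian factor is 1 and C_max = M/(n_e·A·√(4πDt)), where n_e·A is the pore area the mass is dissolved in.
√(4πDt) = √(4π × 0.71 × 7.9) = 8.396 m, so C_max = 86/(0.23 × 24 × 8.396) = 1.86 kg/m³.

1.86 kg/m³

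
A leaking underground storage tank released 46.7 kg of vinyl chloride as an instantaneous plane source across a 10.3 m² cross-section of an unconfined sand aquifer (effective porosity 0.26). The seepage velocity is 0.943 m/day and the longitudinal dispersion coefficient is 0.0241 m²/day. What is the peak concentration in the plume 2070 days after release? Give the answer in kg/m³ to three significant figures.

The peak of an instantaneous 1D plume sits at x = vt; there the Gaussian factor is 1 and C_max = M/(n_e·A·√(4πDt)), where n_e·A is the pore area the mass is dissolved in.
√(4πDt) = √(4π × 0.0241 × 2070) = 25.04 m, so C_max = 46.7/(0.26 × 10.3 × 25.04) = 0.696 kg/m³.

0.696 kg/m³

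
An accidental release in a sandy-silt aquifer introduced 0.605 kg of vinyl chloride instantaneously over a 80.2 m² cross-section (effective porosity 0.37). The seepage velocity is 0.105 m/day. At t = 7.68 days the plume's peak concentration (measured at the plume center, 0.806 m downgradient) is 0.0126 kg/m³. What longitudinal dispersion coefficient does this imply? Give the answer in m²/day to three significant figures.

At the plume center C_max = M/(n_e·A·√(4πDt)), so D = M²/(4πt·(n_e·A·C_max)²).
n_e·A·C_max = 0.37 × 80.2 × 0.0126 = 0.3739 kg/m.
D = 0.605²/(4π × 7.68 × 0.3739²) = 0.0271 m²/day.

0.0271 m²/day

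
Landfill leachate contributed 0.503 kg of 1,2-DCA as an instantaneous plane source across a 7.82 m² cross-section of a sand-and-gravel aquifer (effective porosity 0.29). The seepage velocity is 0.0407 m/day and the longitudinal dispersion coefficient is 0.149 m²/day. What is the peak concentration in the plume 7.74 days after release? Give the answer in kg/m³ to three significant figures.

The peak of an instantaneous 1D plume sits at x = vt; there the Gaussian factor is 1 and C_max = M/(n_e·A·√(4πDt)), where n_e·A is the pore area the mass is dissolved in.
√(4πDt) = √(4π × 0.149 × 7.74) = 3.807 m, so C_max = 0.503/(0.29 × 7.82 × 3.807) = 0.0583 kg/m³.

0.0583 kg/m³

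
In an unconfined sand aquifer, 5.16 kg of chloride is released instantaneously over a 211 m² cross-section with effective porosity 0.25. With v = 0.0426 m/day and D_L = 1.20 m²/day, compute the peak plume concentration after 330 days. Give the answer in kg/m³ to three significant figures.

The peak of an instantaneous 1D plume sits at x = vt; there the Gaussian factor is 1 and C_max = M/(n_e·A·√(4πDt)), where n_e·A is the pore area the mass is dissolved in.
√(4πDt) = √(4π × 1.20 × 330) = 70.54 m, so C_max = 5.16/(0.25 × 211 × 70.54) = 0.00139 kg/m³.

0.00139 kg/m³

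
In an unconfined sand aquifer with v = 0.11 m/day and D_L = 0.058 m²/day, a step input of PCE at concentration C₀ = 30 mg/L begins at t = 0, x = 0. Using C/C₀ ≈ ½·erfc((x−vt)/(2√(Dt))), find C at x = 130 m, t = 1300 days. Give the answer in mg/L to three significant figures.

25.7 mg/L

For a continuous step input, C/C₀ ≈ ½·erfc((x−vt)/(2√(Dt))).
vt = 0.11 × 1300 = 143 m and 2√(Dt) = 2√(0.058 × 1300) = 17.37 m.
Argument (x−vt)/(2√(Dt)) = (130 − 143)/17.37 = -0.7484; ½·erfc(-0.7484) = 0.8551.
C = 30 × 0.8551 = 25.7 mg/L.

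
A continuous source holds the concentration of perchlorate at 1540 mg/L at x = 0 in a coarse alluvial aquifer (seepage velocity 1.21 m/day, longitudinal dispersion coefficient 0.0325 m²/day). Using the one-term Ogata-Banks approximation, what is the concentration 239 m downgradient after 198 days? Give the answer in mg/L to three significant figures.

For a continuous step input, C/C₀ ≈ ½·erfc((x−vt)/(2√(Dt))).
vt = 1.21 × 198 = 239.58 m and 2√(Dt) = 2√(0.0325 × 198) = 5.073 m.
Argument (x−vt)/(2√(Dt)) = (239 − 239.58)/5.073 = -0.1143; ½·erfc(-0.1143) = 0.5642.
C = 1540 × 0.5642 = 869 mg/L.

869 mg/L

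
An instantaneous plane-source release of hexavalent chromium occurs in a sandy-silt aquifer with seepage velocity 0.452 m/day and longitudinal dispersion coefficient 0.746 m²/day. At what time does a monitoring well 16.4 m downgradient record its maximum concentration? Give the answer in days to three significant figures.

For the 1D instantaneous-source solution, setting ∂C/∂t = 0 at fixed x gives v²t² + 2Dt − x² = 0, so t = (√(D² + v²x²) − D)/v².
√(D² + v²x²) = √(0.746² + 0.452² × 16.4²) = 7.450; v² = 0.204304.
t = (7.450 − 0.746)/0.204304 = 32.8 days (vs. the pure-advection estimate x/v = 36.3 d).

32.8 days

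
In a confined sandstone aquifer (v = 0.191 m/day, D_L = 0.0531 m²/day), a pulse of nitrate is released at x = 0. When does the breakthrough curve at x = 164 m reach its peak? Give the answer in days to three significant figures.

For the 1D instantaneous-source solution, setting ∂C/∂t = 0 at fixed x gives v²t² + 2Dt − x² = 0, so t = (√(D² + v²x²) − D)/v².
√(D² + v²x²) = √(0.0531² + 0.191² × 164²) = 31.32; v² = 0.036481.
t = (31.32 − 0.0531)/0.036481 = 857 days (vs. the pure-advection estimate x/v = 859 d).

857 days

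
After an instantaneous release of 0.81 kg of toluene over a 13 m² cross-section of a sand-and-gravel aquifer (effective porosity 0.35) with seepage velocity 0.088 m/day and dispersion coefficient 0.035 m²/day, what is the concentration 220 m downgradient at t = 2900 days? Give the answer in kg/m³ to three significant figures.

0.000236 kg/m³

For an instantaneous plane source, C(x,t) = M/(n_e·A·√(4πDt)) · exp(−(x−vt)²/(4Dt)), with n_e·A the pore (flow) area.
Plume center vt = 0.088 × 2900 = 255.2 m, so the well at 220 m is 35.2 m upgradient of the peak.
√(4πDt) = 35.71 m, giving peak height M/(n_e·A·√(4πDt)) = 0.81/(0.35 × 13 × 35.71) = 0.004985 kg/m³.
(x−vt)²/(4Dt) = (-35.2)²/(4 × 0.035 × 2900) = 3.052; exp(−3.052) = 0.04726.
C = 0.004985 × 0.04726 = 0.000236 kg/m³.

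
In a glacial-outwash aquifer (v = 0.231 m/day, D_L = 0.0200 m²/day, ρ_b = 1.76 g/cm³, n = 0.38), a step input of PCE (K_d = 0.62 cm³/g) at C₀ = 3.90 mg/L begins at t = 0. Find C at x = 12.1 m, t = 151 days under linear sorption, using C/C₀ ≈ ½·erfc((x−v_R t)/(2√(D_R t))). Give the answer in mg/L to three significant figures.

0.0260 mg/L

Retardation factor R = 1 + ρ_b·K_d/n = 1 + 1.76 × 0.62/0.38 = 3.872.
Sorption retards both mechanisms: v_R = v/R = 0.05966 m/day, D_R = D/R = 0.005165 m²/day.
v_R·t = 0.05966 × 151 = 9.00866 m; 2√(D_R t) = 1.766 m; argument = (12.1 − 9.00866)/1.766 = 1.750.
C = C₀ × ½·erfc(1.750) = 3.90 × 0.006664 = 0.0260 mg/L.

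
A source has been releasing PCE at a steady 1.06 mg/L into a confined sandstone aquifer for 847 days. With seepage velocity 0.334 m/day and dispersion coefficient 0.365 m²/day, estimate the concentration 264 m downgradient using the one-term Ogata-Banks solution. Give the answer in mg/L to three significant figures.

For a continuous step input, C/C₀ ≈ ½·erfc((x−vt)/(2√(Dt))).
vt = 0.334 × 847 = 282.898 m and 2√(Dt) = 2√(0.365 × 847) = 35.17 m.
Argument (x−vt)/(2√(Dt)) = (264 − 282.898)/35.17 = -0.5373; ½·erfc(-0.5373) = 0.7763.
C = 1.06 × 0.7763 = 0.823 mg/L.

0.823 mg/L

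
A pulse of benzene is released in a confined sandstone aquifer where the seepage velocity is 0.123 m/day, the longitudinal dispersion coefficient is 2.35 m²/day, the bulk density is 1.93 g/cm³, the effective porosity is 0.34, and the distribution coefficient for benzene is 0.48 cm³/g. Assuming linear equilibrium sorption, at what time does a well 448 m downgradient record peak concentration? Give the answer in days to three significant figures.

Retardation factor R = 1 + ρ_b·K_d/n = 1 + 1.93 × 0.48/0.34 = 3.725.
Sorption retards both mechanisms: v_R = v/R = 0.03302 m/day, D_R = D/R = 0.6309 m²/day.
Peak time from v_R²t² + 2D_R t − x² = 0: t = (√(D_R² + v_R²x²) − D_R)/v_R².
√(D_R² + v_R²x²) = √(0.6309² + 0.03302² × 448²) = 14.81; v_R² = 0.001090.
t = (14.81 − 0.6309)/0.001090 = 13000 days.

13000 days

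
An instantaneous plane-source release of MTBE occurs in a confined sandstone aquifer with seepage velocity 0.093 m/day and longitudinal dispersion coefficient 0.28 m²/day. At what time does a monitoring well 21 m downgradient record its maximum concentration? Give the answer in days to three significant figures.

196 days

For the 1D instantaneous-source solution, setting ∂C/∂t = 0 at fixed x gives v²t² + 2Dt − x² = 0, so t = (√(D² + v²x²) − D)/v².
√(D² + v²x²) = √(0.28² + 0.093² × 21²) = 1.973; v² = 0.008649.
t = (1.973 − 0.28)/0.008649 = 196 days (vs. the pure-advection estimate x/v = 226 d).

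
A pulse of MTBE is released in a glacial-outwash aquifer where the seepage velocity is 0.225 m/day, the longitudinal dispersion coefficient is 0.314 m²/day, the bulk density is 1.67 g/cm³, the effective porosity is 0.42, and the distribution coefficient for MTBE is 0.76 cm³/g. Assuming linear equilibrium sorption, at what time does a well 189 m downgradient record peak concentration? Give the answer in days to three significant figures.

3350 days

Retardation factor R = 1 + ρ_b·K_d/n = 1 + 1.67 × 0.76/0.42 = 4.022.
Sorption retards both mechanisms: v_R = v/R = 0.05594 m/day, D_R = D/R = 0.07807 m²/day.
Peak time from v_R²t² + 2D_R t − x² = 0: t = (√(D_R² + v_R²x²) − D_R)/v_R².
√(D_R² + v_R²x²) = √(0.07807² + 0.05594² × 189²) = 10.57; v_R² = 0.003129.
t = (10.57 − 0.07807)/0.003129 = 3350 days.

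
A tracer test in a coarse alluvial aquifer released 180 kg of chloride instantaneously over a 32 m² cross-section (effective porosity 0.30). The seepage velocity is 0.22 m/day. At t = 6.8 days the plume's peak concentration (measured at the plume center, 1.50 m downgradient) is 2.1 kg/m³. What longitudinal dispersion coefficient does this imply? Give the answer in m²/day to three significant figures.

0.933 m²/day

At the plume center C_max = M/(n_e·A·√(4πDt)), so D = M²/(4πt·(n_e·A·C_max)²).
n_e·A·C_max = 0.30 × 32 × 2.1 = 20.16 kg/m.
D = 180²/(4π × 6.8 × 20.16²) = 0.933 m²/day.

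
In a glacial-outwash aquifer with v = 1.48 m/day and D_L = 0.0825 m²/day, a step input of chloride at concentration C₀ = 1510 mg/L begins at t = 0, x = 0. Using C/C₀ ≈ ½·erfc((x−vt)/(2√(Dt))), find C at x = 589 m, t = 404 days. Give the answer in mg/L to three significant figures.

For a continuous step input, C/C₀ ≈ ½·erfc((x−vt)/(2√(Dt))).
vt = 1.48 × 404 = 597.92 m and 2√(Dt) = 2√(0.0825 × 404) = 11.55 m.
Argument (x−vt)/(2√(Dt)) = (589 − 597.92)/11.55 = -0.7723; ½·erfc(-0.7723) = 0.8626.
C = 1510 × 0.8626 = 1300 mg/L.

1300 mg/L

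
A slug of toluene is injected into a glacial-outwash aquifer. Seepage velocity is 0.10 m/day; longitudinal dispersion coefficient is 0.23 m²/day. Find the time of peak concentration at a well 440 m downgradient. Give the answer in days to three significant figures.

For the 1D instantaneous-source solution, setting ∂C/∂t = 0 at fixed x gives v²t² + 2Dt − x² = 0, so t = (√(D² + v²x²) − D)/v².
√(D² + v²x²) = √(0.23² + 0.10² × 440²) = 44.00; v² = 0.01.
t = (44.00 − 0.23)/0.01 = 4380 days (vs. the pure-advection estimate x/v = 4400 d).

4380 days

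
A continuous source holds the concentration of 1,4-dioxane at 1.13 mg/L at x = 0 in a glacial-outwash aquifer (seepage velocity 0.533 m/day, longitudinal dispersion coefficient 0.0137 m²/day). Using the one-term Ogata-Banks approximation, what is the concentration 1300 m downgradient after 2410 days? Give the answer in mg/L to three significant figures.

0.0322 mg/L

For a continuous step input, C/C₀ ≈ ½·erfc((x−vt)/(2√(Dt))).
vt = 0.533 × 2410 = 1284.53 m and 2√(Dt) = 2√(0.0137 × 2410) = 11.49 m.
Argument (x−vt)/(2√(Dt)) = (1300 − 1284.53)/11.49 = 1.346; ½·erfc(1.346) = 0.02849.
C = 1.13 × 0.02849 = 0.0322 mg/L.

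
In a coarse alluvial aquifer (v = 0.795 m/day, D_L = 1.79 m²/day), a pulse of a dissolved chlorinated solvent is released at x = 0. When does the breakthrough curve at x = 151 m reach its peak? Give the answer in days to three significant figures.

For the 1D instantaneous-source solution, setting ∂C/∂t = 0 at fixed x gives v²t² + 2Dt − x² = 0, so t = (√(D² + v²x²) − D)/v².
√(D² + v²x²) = √(1.79² + 0.795² × 151²) = 120.1; v² = 0.632025.
t = (120.1 − 1.79)/0.632025 = 187 days (vs. the pure-advection estimate x/v = 190 d).

187 days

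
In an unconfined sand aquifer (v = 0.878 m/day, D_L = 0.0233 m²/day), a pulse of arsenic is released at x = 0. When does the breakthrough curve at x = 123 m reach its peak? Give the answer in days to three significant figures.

For the 1D instantaneous-source solution, setting ∂C/∂t = 0 at fixed x gives v²t² + 2Dt − x² = 0, so t = (√(D² + v²x²) − D)/v².
√(D² + v²x²) = √(0.0233² + 0.878² × 123²) = 108.0; v² = 0.770884.
t = (108.0 − 0.0233)/0.770884 = 140 days (vs. the pure-advection estimate x/v = 140 d).

140 days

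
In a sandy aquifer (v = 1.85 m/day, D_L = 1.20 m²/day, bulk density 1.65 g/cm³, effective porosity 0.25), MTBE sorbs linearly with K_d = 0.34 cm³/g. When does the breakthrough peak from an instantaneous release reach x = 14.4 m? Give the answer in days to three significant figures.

24.1 days

Retardation factor R = 1 + ρ_b·K_d/n = 1 + 1.65 × 0.34/0.25 = 3.244.
Sorption retards both mechanisms: v_R = v/R = 0.5703 m/day, D_R = D/R = 0.3699 m²/day.
Peak time from v_R²t² + 2D_R t − x² = 0: t = (√(D_R² + v_R²x²) − D_R)/v_R².
√(D_R² + v_R²x²) = √(0.3699² + 0.5703² × 14.4²) = 8.221; v_R² = 0.3252.
t = (8.221 − 0.3699)/0.3252 = 24.1 days.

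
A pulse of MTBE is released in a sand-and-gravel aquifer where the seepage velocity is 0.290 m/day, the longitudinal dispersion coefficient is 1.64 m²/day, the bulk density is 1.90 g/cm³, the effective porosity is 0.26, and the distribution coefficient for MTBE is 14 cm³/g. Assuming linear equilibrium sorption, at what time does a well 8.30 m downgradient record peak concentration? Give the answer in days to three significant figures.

Retardation factor R = 1 + ρ_b·K_d/n = 1 + 1.90 × 14/0.26 = 103.3.
Sorption retards both mechanisms: v_R = v/R = 0.002807 m/day, D_R = D/R = 0.01588 m²/day.
Peak time from v_R²t² + 2D_R t − x² = 0: t = (√(D_R² + v_R²x²) − D_R)/v_R².
√(D_R² + v_R²x²) = √(0.01588² + 0.002807² × 8.30²) = 0.02820; v_R² = 7.879e-06.
t = (0.02820 − 0.01588)/7.879e-06 = 1560 days.

1560 days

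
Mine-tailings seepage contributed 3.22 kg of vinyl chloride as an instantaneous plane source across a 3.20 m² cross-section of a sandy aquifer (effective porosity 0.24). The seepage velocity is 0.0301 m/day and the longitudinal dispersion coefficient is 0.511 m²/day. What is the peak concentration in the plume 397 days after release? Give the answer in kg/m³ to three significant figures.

0.0830 kg/m³

The peak of an instantaneous 1D plume sits at x = vt; there the Gaussian factor is 1 and C_max = M/(n_e·A·√(4πDt)), where n_e·A is the pore area the mass is dissolved in.
√(4πDt) = √(4π × 0.511 × 397) = 50.49 m, so C_max = 3.22/(0.24 × 3.20 × 50.49) = 0.0830 kg/m³.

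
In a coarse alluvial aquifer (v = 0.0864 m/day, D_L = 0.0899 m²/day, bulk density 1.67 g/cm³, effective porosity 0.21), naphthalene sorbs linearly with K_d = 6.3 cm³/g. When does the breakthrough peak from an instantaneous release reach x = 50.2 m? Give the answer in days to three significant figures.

Retardation factor R = 1 + ρ_b·K_d/n = 1 + 1.67 × 6.3/0.21 = 51.10.
Sorption retards both mechanisms: v_R = v/R = 0.001691 m/day, D_R = D/R = 0.001759 m²/day.
Peak time from v_R²t² + 2D_R t − x² = 0: t = (√(D_R² + v_R²x²) − D_R)/v_R².
√(D_R² + v_R²x²) = √(0.001759² + 0.001691² × 50.2²) = 0.08491; v_R² = 2.859e-06.
t = (0.08491 − 0.001759)/2.859e-06 = 29100 days.

29100 days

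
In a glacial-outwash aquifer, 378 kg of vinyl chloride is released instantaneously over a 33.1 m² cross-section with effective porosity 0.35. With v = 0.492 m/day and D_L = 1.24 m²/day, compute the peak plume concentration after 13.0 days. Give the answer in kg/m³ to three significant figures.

2.29 kg/m³

The peak of an instantaneous 1D plume sits at x = vt; there the Gaussian factor is 1 and C_max = M/(n_e·A·√(4πDt)), where n_e·A is the pore area the mass is dissolved in.
√(4πDt) = √(4π × 1.24 × 13.0) = 14.23 m, so C_max = 378/(0.35 × 33.1 × 14.23) = 2.29 kg/m³.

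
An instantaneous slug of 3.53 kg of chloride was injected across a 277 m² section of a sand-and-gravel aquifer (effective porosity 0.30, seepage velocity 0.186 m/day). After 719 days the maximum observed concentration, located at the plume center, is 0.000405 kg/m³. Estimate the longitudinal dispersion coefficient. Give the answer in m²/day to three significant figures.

1.22 m²/day

At the plume center C_max = M/(n_e·A·√(4πDt)), so D = M²/(4πt·(n_e·A·C_max)²).
n_e·A·C_max = 0.30 × 277 × 0.000405 = 0.03366 kg/m.
D = 3.53²/(4π × 719 × 0.03366²) = 1.22 m²/day.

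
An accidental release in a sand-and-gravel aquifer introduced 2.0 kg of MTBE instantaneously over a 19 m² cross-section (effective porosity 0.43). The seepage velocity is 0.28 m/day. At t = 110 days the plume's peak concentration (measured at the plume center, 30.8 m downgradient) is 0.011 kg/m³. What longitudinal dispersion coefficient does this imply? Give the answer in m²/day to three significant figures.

At the plume center C_max = M/(n_e·A·√(4πDt)), so D = M²/(4πt·(n_e·A·C_max)²).
n_e·A·C_max = 0.43 × 19 × 0.011 = 0.08987 kg/m.
D = 2.0²/(4π × 110 × 0.08987²) = 0.358 m²/day.

0.358 m²/day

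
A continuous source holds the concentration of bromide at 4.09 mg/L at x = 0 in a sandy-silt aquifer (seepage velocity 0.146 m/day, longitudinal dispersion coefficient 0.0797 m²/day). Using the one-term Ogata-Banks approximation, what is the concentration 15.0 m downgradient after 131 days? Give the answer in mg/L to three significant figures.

3.34 mg/L

For a continuous step input, C/C₀ ≈ ½·erfc((x−vt)/(2√(Dt))).
vt = 0.146 × 131 = 19.126 m and 2√(Dt) = 2√(0.0797 × 131) = 6.462 m.
Argument (x−vt)/(2√(Dt)) = (15.0 − 19.126)/6.462 = -0.6385; ½·erfc(-0.6385) = 0.8167.
C = 4.09 × 0.8167 = 3.34 mg/L.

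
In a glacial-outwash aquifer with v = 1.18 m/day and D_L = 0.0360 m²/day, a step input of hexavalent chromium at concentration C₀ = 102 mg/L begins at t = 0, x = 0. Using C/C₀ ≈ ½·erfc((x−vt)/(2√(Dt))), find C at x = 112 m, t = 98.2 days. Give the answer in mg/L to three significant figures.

94.6 mg/L

For a continuous step input, C/C₀ ≈ ½·erfc((x−vt)/(2√(Dt))).
vt = 1.18 × 98.2 = 115.876 m and 2√(Dt) = 2√(0.0360 × 98.2) = 3.760 m.
Argument (x−vt)/(2√(Dt)) = (112 − 115.876)/3.760 = -1.031; ½·erfc(-1.031) = 0.9276.
C = 102 × 0.9276 = 94.6 mg/L.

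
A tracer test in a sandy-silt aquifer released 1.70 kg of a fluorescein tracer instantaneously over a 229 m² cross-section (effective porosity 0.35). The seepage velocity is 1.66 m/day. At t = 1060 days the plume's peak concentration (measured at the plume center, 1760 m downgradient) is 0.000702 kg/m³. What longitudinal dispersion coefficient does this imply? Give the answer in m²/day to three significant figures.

At the plume center C_max = M/(n_e·A·√(4πDt)), so D = M²/(4πt·(n_e·A·C_max)²).
n_e·A·C_max = 0.35 × 229 × 0.000702 = 0.05627 kg/m.
D = 1.70²/(4π × 1060 × 0.05627²) = 0.0685 m²/day.

0.0685 m²/day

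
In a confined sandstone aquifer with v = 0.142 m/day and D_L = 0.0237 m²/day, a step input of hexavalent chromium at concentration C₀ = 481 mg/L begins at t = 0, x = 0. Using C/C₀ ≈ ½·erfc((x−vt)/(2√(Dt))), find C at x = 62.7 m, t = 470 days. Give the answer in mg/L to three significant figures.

For a continuous step input, C/C₀ ≈ ½·erfc((x−vt)/(2√(Dt))).
vt = 0.142 × 470 = 66.74 m and 2√(Dt) = 2√(0.0237 × 470) = 6.675 m.
Argument (x−vt)/(2√(Dt)) = (62.7 − 66.74)/6.675 = -0.6052; ½·erfc(-0.6052) = 0.8040.
C = 481 × 0.8040 = 387 mg/L.

387 mg/L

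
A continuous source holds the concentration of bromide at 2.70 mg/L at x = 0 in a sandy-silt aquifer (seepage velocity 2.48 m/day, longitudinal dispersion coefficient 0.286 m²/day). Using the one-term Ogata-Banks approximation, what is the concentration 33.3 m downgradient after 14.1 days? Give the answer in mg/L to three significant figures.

For a continuous step input, C/C₀ ≈ ½·erfc((x−vt)/(2√(Dt))).
vt = 2.48 × 14.1 = 34.968 m and 2√(Dt) = 2√(0.286 × 14.1) = 4.016 m.
Argument (x−vt)/(2√(Dt)) = (33.3 − 34.968)/4.016 = -0.4153; ½·erfc(-0.4153) = 0.7215.
C = 2.70 × 0.7215 = 1.95 mg/L.

1.95 mg/L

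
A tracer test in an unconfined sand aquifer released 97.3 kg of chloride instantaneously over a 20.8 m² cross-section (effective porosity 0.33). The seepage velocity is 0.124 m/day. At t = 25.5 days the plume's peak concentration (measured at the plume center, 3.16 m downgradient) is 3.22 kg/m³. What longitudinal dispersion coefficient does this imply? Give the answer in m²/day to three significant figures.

0.0605 m²/day

At the plume center C_max = M/(n_e·A·√(4πDt)), so D = M²/(4πt·(n_e·A·C_max)²).
n_e·A·C_max = 0.33 × 20.8 × 3.22 = 22.10 kg/m.
D = 97.3²/(4π × 25.5 × 22.10²) = 0.0605 m²/day.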